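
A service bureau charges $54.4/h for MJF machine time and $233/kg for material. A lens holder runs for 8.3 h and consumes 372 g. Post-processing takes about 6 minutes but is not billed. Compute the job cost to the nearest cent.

$538.20

Machine cost: 54.4 × 8.3 → $451.52.
Material cost = 233 × 372/1000, so $86.676.
Job cost: 451.52 + 86.676 = 538.196 ≈ $538.20.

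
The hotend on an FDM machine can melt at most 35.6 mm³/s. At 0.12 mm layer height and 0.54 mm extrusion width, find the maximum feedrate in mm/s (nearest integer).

549 mm/s

Extrusion cross-section = 0.12 × 0.54 = 0.0648 mm².
Max speed = 35.6 / 0.0648 = 549.38 ≈ 549 mm/s.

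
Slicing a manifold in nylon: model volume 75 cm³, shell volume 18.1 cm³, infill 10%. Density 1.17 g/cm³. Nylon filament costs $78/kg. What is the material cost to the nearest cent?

Infill region = 75 − 18.1, so 56.9 cm³.
Infill deposited = 0.10 × 56.9 = 5.69 cm³.
Deposited volume = 18.1 + 5.69 = 23.79 cm³.
Mass = 23.79 × 1.17 = 27.8343 g.
Cost = 27.8343 g / 1000 × $78/kg = $2.17.

$2.17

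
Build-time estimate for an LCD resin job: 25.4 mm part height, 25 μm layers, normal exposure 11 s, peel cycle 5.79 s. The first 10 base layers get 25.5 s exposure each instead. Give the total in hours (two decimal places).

Layer count = ceil(25.4 / 0.025) = 1016.
Base layers: 10 × (25.5 + 5.79) → 312.9 s.
Normal layers = 1006 × (11 + 5.79) = 16890.74 s.
Sum: 312.9 + 16890.74 = 17203.64 s → 4.78 hours.

4.78 hours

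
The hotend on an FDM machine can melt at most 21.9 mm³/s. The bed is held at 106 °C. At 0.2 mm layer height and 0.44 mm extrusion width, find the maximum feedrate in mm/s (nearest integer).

Bead cross-section: 0.2 × 0.44 → 0.088 mm².
v_max = Q/A = 21.9/0.088 = 248.86 mm/s → 249 mm/s.

249 mm/s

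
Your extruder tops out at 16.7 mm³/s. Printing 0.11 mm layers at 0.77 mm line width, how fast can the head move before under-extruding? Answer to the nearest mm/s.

A: 0.11 × 0.77 → 0.0847 mm².
Max speed = 16.7 / 0.0847 = 197.17 ≈ 197 mm/s.

197 mm/s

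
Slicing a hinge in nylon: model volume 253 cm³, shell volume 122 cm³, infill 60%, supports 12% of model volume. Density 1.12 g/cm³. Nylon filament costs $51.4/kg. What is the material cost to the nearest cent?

$13.30

Volume inside the shell = 253 − 122, so 131 cm³.
Deposited infill = 0.60 × 131, so 78.6 cm³.
Support: 0.12 × 253 → 30.36 cm³.
Deposited volume = 122 + 78.6 + 30.36, so 230.96 cm³.
Mass = 230.96 × 1.12, so 258.6752 g.
At $51.4/kg: 258.6752/1000 × 51.4 = $13.30.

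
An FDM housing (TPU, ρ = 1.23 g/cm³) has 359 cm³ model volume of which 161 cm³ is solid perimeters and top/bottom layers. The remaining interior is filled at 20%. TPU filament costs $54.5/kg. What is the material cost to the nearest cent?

Volume inside the shell: 359 − 161 → 198 cm³.
Infill volume = 0.20 × 198 = 39.6 cm³.
Total extruded = 161 + 39.6 = 200.6 cm³.
Mass = 200.6 × 1.23, so 246.738 g.
At $54.5/kg: 246.738/1000 × 54.5 = $13.45.

$13.45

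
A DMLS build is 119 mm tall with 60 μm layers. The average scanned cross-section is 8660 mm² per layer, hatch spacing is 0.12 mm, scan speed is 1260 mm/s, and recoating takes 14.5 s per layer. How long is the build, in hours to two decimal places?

Layer count = ceil(119 / 0.06) = 1984.
Hatch length per layer: 8660 / 0.12 → 72166.7 mm.
Per-layer scan time: 72166.7 / 1260 → 57.2752 s.
Per-layer time: 57.2752 + 14.5 → 71.7752 s.
Total: 1984 × 71.7752 s = 142401.9968 s → 39.56 hours.

39.56 hours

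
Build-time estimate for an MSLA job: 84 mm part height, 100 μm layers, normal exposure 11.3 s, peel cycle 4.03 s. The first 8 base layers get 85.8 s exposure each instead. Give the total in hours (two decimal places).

Number of layers: 84 / 0.1 → 840 (rounded up).
Base layers: 8 × (85.8 + 4.03) → 718.64 s.
Regular layers: 832 × (11.3 + 4.03) → 12754.56 s.
Sum: 718.64 + 12754.56 = 13473.2 s → 3.74 hours.

3.74 hours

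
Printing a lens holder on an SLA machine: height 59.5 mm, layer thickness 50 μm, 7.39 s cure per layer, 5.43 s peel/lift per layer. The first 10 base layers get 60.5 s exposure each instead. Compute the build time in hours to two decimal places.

Number of layers: 59.5 / 0.05 → 1190 (rounded up).
Base layers = 10 × (60.5 + 5.43) = 659.3 s.
Normal layers: 1180 × (7.39 + 5.43) → 15127.6 s.
Sum: 659.3 + 15127.6 = 15786.9 s → 4.39 hours.

4.39 hours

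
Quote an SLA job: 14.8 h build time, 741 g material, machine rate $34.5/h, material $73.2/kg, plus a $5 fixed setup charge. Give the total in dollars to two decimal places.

$569.84

Time charge: 34.5 × 14.8 → $510.60.
Material charge = 73.2 × 741/1000, so $54.2412.
Total = 510.60 + 54.2412 + 5 = 569.8412 ≈ $569.84.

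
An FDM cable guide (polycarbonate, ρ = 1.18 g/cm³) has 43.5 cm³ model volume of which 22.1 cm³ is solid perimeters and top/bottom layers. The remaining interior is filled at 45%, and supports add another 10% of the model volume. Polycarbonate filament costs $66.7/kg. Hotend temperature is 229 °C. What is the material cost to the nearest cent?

Interior volume = 43.5 − 22.1 = 21.4 cm³.
Deposited infill: 0.45 × 21.4 → 9.63 cm³.
Support = 0.10 × 43.5, so 4.35 cm³.
Deposited volume = 22.1 + 9.63 + 4.35, so 36.08 cm³.
Mass: 36.08 × 1.18 → 42.5744 g.
Cost = 42.5744 g / 1000 × $66.7/kg = $2.84.

$2.84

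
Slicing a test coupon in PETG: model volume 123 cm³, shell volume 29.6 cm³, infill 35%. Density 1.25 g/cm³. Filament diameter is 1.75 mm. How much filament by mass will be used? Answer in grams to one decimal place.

77.9 g

Interior volume = 123 − 29.6, so 93.4 cm³.
Infill deposited = 0.35 × 93.4, so 32.69 cm³.
Total printed volume = 29.6 + 32.69, so 62.29 cm³.
Mass = 62.29 × 1.25, so 77.8625 g.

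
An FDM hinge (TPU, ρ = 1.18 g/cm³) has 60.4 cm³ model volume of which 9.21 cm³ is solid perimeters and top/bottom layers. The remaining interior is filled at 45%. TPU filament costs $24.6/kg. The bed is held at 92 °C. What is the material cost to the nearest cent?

Infill region = 60.4 − 9.21, so 51.19 cm³.
Deposited infill = 0.45 × 51.19 = 23.0355 cm³.
Deposited volume = 9.21 + 23.0355, so 32.2455 cm³.
Mass = 32.2455 × 1.18, so 38.04969 g.
Cost = 38.04969 g / 1000 × $24.6/kg = $0.94.

$0.94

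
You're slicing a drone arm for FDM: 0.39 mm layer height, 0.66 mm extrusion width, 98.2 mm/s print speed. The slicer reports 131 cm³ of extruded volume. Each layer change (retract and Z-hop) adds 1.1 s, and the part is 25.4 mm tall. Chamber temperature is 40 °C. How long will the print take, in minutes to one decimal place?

Extrusion cross-section = 0.39 × 0.66, so 0.2574 mm².
Path length: 131000 mm³ / 0.2574 mm² → 508935.5 mm.
Print-move time: 508935.5 / 98.2 → 5182.6 s.
Layers = ⌈25.4/0.39⌉ = 66.
Non-print overhead = 66 × 1.1, so 72.6 s.
Total = 5182.6 + 72.6 = 5255.2 s = 87.6 minutes.

87.6 minutes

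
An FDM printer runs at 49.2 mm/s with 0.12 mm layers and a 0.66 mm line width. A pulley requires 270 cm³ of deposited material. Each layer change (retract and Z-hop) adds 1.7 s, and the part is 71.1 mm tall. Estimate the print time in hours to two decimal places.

19.53 hours

Bead cross-section: 0.12 × 0.66 → 0.0792 mm².
Total extruded path = 270000/0.0792 = 3409090.9 mm.
Time extruding = 3409090.9 / 49.2 = 69290.5 s.
Layer count = ceil(71.1 / 0.12) = 593.
Z-hop total: 593 × 1.7 → 1008.1 s.
Altogether 69290.5 + 1008.1 = 70298.6 s, i.e. 19.53 hours.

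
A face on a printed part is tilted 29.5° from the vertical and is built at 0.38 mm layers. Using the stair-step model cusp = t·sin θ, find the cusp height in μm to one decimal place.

187.1 μm

sin(29.5°) = 0.4924, so cusp = 0.38 × 0.4924 = 0.187112 mm → 187.1 μm.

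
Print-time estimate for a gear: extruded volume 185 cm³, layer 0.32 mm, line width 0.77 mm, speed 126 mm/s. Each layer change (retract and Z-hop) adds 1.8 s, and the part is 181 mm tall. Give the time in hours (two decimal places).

Bead cross-section = 0.32 × 0.77, so 0.2464 mm².
Total extruded path = 185000/0.2464 = 750811.7 mm.
Time extruding: 750811.7 / 126 → 5958.8 s.
Layers = ⌈181/0.32⌉ = 566.
Z-hop total = 566 × 1.8, so 1018.8 s.
Total = 5958.8 + 1018.8 = 6977.6 s = 1.94 hours.

1.94 hours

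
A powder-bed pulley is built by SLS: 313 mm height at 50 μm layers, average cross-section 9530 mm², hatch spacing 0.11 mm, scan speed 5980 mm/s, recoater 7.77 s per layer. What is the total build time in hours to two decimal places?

Number of layers: 313 / 0.05 → 6260 (rounded up).
Hatch length per layer: 9530 / 0.11 → 86636.4 mm.
Scan time per layer = 86636.4 / 5980, so 14.4877 s.
Per-layer time: 14.4877 + 7.77 → 22.2577 s.
Total: 6260 × 22.2577 s = 139333.202 s → 38.70 hours.

38.70 hours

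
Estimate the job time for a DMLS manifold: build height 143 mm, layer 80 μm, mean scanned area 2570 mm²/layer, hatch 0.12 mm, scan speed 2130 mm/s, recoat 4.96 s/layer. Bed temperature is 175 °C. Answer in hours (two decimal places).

7.46 hours

Number of layers: 143 / 0.08 → 1788 (rounded up).
Per-layer scan distance = 2570 / 0.12, so 21416.7 mm.
Laser time per layer = 21416.7 / 2130, so 10.0548 s.
Time per layer = 10.0548 + 4.96, so 15.0148 s.
Total: 1788 × 15.0148 s = 26846.4624 s → 7.46 hours.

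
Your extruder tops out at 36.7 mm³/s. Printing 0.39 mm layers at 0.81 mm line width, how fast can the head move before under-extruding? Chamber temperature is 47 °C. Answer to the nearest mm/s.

116 mm/s

Extrusion cross-section = 0.39 × 0.81 = 0.3159 mm².
v_max = Q/A = 36.7/0.3159 = 116.18 mm/s → 116 mm/s.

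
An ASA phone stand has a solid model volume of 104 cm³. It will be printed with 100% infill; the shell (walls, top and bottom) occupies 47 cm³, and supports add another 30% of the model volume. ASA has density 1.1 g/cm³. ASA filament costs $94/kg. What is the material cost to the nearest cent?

$13.98

Interior volume: 104 − 47 → 57 cm³.
Infill deposited: 1.00 × 57 → 57 cm³.
Support: 0.30 × 104 → 31.2 cm³.
Total printed volume = 47 + 57 + 31.2, so 135.2 cm³.
Mass = 135.2 × 1.1 = 148.72 g.
At $94/kg: 148.72/1000 × 94 = $13.98.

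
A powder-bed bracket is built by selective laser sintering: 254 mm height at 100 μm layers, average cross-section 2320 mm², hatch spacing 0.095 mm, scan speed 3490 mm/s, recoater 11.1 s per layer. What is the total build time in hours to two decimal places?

12.77 hours

Layer count = ceil(254 / 0.1) = 2540.
Scan path per layer = 2320 / 0.095, so 24421.1 mm.
Scan time per layer = 24421.1 / 3490, so 6.9974 s.
Per-layer time: 6.9974 + 11.1 → 18.0974 s.
2540 layers × 18.0974 s/layer = 45967.396 s, i.e. 12.77 hours.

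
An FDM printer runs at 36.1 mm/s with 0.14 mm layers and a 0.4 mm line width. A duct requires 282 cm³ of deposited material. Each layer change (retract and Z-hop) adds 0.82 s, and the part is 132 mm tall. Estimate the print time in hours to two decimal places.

Line area: 0.14 × 0.4 → 0.056 mm².
Toolpath length = 282 cm³ / 0.056 mm² = 282000 / 0.056 = 5035714.3 mm.
Print-move time = 5035714.3 / 36.1, so 139493.5 s.
Layers = ⌈132/0.14⌉ = 943.
Layer-change overhead = 943 × 0.82 = 773.26 s.
Altogether 139493.5 + 773.26 = 140266.76 s, i.e. 38.96 hours.

38.96 hours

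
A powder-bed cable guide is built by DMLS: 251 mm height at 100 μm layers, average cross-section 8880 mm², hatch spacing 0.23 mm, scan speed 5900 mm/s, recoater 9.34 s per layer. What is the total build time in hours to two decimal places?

11.07 hours

Layers = ⌈251/0.1⌉ = 2510.
Scan path per layer: 8880 / 0.23 → 38608.7 mm.
Scan time per layer = 38608.7 / 5900, so 6.5438 s.
Layer cycle = 6.5438 + 9.34, so 15.8838 s.
2510 layers × 15.8838 s/layer = 39868.338 s, i.e. 11.07 hours.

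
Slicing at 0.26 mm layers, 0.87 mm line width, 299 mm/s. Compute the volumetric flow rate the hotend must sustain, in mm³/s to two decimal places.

67.63

Bead cross-section = 0.26 × 0.87 = 0.2262 mm².
Volumetric flow = 299 × 0.2262 = 67.63 mm³/s.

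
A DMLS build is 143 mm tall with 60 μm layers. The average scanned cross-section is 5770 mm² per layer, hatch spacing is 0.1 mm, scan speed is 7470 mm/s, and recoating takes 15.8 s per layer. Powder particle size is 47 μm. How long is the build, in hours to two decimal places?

15.58 hours

Layer count = ceil(143 / 0.06) = 2384.
Hatch length per layer = 5770 / 0.1, so 57700 mm.
Scan time per layer = 57700 / 7470, so 7.7242 s.
Time per layer = 7.7242 + 15.8, so 23.5242 s.
Build time = 2384 × 23.5242 = 56081.6928 s = 15.58 hours.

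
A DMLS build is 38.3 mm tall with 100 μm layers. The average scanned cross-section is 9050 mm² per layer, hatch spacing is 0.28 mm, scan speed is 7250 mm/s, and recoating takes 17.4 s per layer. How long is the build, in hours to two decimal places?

2.33 hours

Layers = ⌈38.3/0.1⌉ = 383.
Per-layer scan distance = 9050 / 0.28, so 32321.4 mm.
Per-layer scan time = 32321.4 / 7250 = 4.4581 s.
Time per layer: 4.4581 + 17.4 → 21.8581 s.
Total: 383 × 21.8581 s = 8371.6523 s → 2.33 hours.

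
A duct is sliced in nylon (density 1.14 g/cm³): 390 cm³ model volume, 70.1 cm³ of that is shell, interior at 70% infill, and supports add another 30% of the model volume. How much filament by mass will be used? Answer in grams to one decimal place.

468.6 g

Volume inside the shell: 390 − 70.1 → 319.9 cm³.
Infill deposited = 0.70 × 319.9, so 223.93 cm³.
Support: 0.30 × 390 → 117 cm³.
Total printed volume: 70.1 + 223.93 + 117 → 411.03 cm³.
Mass: 411.03 × 1.14 → 468.5742 g.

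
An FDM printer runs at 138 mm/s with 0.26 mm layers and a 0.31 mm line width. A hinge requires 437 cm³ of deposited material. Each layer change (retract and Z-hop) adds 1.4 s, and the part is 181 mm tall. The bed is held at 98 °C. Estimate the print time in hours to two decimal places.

11.18 hours

Line area = 0.26 × 0.31, so 0.0806 mm².
Total extruded path = 437000/0.0806 = 5421836.2 mm.
Extrusion time = 5421836.2 / 138, so 39288.7 s.
Number of layers: 181 / 0.26 → 697 (rounded up).
Layer-change overhead = 697 × 1.4, so 975.8 s.
Altogether 39288.7 + 975.8 = 40264.5 s, i.e. 11.18 hours.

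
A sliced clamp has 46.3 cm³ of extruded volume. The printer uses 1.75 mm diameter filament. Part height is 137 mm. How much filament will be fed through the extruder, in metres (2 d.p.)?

19.25 m

A = π r² = π × 0.875² = 2.4053 mm².
L = 46300 mm³ / 2.4053 mm² = 19249.16 mm, i.e. 19.25 m.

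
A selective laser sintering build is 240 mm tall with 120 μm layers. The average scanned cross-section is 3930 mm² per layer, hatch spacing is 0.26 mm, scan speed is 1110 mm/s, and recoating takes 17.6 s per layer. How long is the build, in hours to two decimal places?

17.34 hours

Layers = ⌈240/0.12⌉ = 2000.
Per-layer scan distance = 3930 / 0.26, so 15115.4 mm.
Laser time per layer: 15115.4 / 1110 → 13.6175 s.
Layer cycle: 13.6175 + 17.6 → 31.2175 s.
2000 layers × 31.2175 s/layer = 62435 s, i.e. 17.34 hours.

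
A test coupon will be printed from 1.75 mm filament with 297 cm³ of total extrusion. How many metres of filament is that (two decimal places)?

Filament cross-section = π × (1.75/2)² = 2.4053 mm².
L = 297000 mm³ / 2.4053 mm² = 123477.32 mm, i.e. 123.48 m.

123.48 m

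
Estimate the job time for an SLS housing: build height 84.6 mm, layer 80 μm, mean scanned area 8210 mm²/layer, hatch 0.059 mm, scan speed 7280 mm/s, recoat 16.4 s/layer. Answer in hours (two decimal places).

10.44 hours

Layers = ⌈84.6/0.08⌉ = 1058.
Hatch length per layer: 8210 / 0.059 → 139152.5 mm.
Per-layer scan time: 139152.5 / 7280 → 19.1144 s.
Time per layer = 19.1144 + 16.4 = 35.5144 s.
Total: 1058 × 35.5144 s = 37574.2352 s → 10.44 hours.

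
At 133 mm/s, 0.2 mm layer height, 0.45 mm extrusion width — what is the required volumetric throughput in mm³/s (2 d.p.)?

11.97

Extrusion cross-section = 0.2 × 0.45, so 0.09 mm².
Q = v·A = 133 × 0.09 = 11.97 mm³/s.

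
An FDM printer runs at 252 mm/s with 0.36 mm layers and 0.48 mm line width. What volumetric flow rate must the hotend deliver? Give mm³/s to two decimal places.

Extrusion cross-section = 0.36 × 0.48, so 0.1728 mm².
Volumetric flow = 252 × 0.1728 = 43.55 mm³/s.

43.55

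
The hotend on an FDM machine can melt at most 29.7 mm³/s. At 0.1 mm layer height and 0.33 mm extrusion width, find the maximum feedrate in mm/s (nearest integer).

900 mm/s

Extrusion cross-section = 0.1 × 0.33 = 0.033 mm².
v_max = Q/A = 29.7/0.033 = 900.00 mm/s → 900 mm/s.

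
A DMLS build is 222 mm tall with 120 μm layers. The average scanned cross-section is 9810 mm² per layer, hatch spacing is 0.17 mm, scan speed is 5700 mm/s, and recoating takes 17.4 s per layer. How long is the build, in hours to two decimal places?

Number of layers: 222 / 0.12 → 1850 (rounded up).
Scan path per layer = 9810 / 0.17 = 57705.9 mm.
Per-layer scan time = 57705.9 / 5700 = 10.1238 s.
Per-layer time: 10.1238 + 17.4 → 27.5238 s.
Build time = 1850 × 27.5238 = 50919.03 s = 14.14 hours.

14.14 hours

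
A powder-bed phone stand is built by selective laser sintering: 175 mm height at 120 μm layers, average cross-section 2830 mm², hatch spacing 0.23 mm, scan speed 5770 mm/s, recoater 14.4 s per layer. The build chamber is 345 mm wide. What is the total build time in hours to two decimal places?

6.70 hours

Number of layers: 175 / 0.12 → 1459 (rounded up).
Hatch length per layer = 2830 / 0.23, so 12304.3 mm.
Per-layer scan time = 12304.3 / 5770 = 2.1325 s.
Time per layer: 2.1325 + 14.4 → 16.5325 s.
Build time = 1459 × 16.5325 = 24120.9175 s = 6.70 hours.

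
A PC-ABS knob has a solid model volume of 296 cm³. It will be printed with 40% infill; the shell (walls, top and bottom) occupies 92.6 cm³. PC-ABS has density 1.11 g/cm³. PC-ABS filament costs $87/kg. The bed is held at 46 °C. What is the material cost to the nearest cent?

Volume inside the shell = 296 − 92.6 = 203.4 cm³.
Infill deposited = 0.40 × 203.4 = 81.36 cm³.
Total extruded = 92.6 + 81.36, so 173.96 cm³.
Mass = 173.96 × 1.11, so 193.0956 g.
At $87/kg: 193.0956/1000 × 87 = $16.80.

$16.80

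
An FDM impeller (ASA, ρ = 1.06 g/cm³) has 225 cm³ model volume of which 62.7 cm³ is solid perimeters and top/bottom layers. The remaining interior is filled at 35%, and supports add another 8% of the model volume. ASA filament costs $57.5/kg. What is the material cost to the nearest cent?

$8.38

Interior volume: 225 − 62.7 → 162.3 cm³.
Infill volume = 0.35 × 162.3 = 56.805 cm³.
Support = 0.08 × 225, so 18 cm³.
Total extruded = 62.7 + 56.805 + 18 = 137.505 cm³.
Mass: 137.505 × 1.06 → 145.7553 g.
Cost = 145.7553 g / 1000 × $57.5/kg = $8.38.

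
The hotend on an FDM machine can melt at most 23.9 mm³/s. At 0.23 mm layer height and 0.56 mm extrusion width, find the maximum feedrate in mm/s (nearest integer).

Extrusion cross-section = 0.23 × 0.56, so 0.1288 mm².
v_max = Q/A = 23.9/0.1288 = 185.56 mm/s → 186 mm/s.

186 mm/s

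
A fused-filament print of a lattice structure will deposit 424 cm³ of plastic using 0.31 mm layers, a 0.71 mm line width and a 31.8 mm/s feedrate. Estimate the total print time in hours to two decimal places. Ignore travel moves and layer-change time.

16.83 hours

Bead cross-section: 0.31 × 0.71 → 0.2201 mm².
Total extruded path = 424000/0.2201 = 1926397.1 mm.
Print-move time = 1926397.1 / 31.8 = 60578.5 s.
In the requested units: 60578.5 s = 16.83 hours.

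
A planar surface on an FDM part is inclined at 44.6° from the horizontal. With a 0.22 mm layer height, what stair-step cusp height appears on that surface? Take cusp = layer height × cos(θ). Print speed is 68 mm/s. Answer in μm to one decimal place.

h_c = t·cos θ = 0.22 × 0.7120 = 0.15664 mm (156.6 μm).

156.6 μm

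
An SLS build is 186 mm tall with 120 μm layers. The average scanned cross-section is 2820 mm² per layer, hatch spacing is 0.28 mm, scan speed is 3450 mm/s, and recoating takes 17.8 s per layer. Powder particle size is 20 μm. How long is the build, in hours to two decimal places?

Number of layers: 186 / 0.12 → 1550 (rounded up).
Scan path per layer: 2820 / 0.28 → 10071.4 mm.
Scan time per layer = 10071.4 / 3450 = 2.9192 s.
Per-layer time = 2.9192 + 17.8, so 20.7192 s.
1550 layers × 20.7192 s/layer = 32114.76 s, i.e. 8.92 hours.

8.92 hours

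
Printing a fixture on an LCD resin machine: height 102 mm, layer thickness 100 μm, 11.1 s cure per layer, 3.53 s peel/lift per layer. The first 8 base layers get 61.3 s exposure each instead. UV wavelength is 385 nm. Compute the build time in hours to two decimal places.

Layers = ⌈102/0.1⌉ = 1020.
Base layers: 8 × (61.3 + 3.53) → 518.64 s.
Regular layers: 1012 × (11.1 + 3.53) → 14805.56 s.
Sum: 518.64 + 14805.56 = 15324.2 s → 4.26 hours.

4.26 hours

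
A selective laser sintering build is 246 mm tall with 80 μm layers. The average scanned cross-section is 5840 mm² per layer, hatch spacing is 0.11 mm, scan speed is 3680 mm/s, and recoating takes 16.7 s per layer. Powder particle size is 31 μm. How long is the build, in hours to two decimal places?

26.59 hours

Layers = ⌈246/0.08⌉ = 3075.
Hatch length per layer = 5840 / 0.11 = 53090.9 mm.
Per-layer scan time = 53090.9 / 3680, so 14.4269 s.
Per-layer time = 14.4269 + 16.7, so 31.1269 s.
Build time = 3075 × 31.1269 = 95715.2175 s = 26.59 hours.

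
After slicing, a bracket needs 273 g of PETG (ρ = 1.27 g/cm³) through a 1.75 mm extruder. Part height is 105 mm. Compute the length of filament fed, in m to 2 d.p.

89.37 m

Volume = 273 g / 1.27 g·cm⁻³ = 214.9606 cm³ = 214960.6 mm³.
Filament cross-section = π × (1.75/2)² = 2.4053 mm².
Length = 214960.6 / 2.4053 = 89369.56 mm = 89.37 m.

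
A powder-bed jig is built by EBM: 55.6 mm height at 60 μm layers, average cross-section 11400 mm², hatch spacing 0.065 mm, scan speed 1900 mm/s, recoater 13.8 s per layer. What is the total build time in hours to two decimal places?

Number of layers: 55.6 / 0.06 → 927 (rounded up).
Hatch length per layer: 11400 / 0.065 → 175384.6 mm.
Per-layer scan time = 175384.6 / 1900 = 92.3077 s.
Time per layer: 92.3077 + 13.8 → 106.1077 s.
Total: 927 × 106.1077 s = 98361.8379 s → 27.32 hours.

27.32 hours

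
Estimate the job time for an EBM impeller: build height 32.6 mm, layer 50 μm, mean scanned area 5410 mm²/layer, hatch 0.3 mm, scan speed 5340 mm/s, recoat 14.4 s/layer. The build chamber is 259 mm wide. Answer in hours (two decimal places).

Number of layers: 32.6 / 0.05 → 652 (rounded up).
Scan path per layer = 5410 / 0.3 = 18033.3 mm.
Scan time per layer = 18033.3 / 5340 = 3.377 s.
Per-layer time: 3.377 + 14.4 → 17.777 s.
652 layers × 17.777 s/layer = 11590.604 s, i.e. 3.22 hours.

3.22 hours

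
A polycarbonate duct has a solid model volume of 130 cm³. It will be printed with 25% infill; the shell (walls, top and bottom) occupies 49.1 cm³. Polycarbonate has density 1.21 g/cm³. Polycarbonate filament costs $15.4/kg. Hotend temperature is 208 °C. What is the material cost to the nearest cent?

$1.29

Volume inside the shell = 130 − 49.1, so 80.9 cm³.
Deposited infill = 0.25 × 80.9, so 20.225 cm³.
Total printed volume: 49.1 + 20.225 → 69.325 cm³.
Mass: 69.325 × 1.21 → 83.88325 g.
Cost = 83.88325 g / 1000 × $15.4/kg = $1.29.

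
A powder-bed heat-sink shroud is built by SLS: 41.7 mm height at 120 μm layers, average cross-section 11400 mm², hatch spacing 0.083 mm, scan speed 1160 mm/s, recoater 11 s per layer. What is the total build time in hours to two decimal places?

Layers = ⌈41.7/0.12⌉ = 348.
Scan path per layer = 11400 / 0.083 = 137349.4 mm.
Scan time per layer = 137349.4 / 1160 = 118.4047 s.
Layer cycle: 118.4047 + 11 → 129.4047 s.
348 layers × 129.4047 s/layer = 45032.8356 s, i.e. 12.51 hours.

12.51 hours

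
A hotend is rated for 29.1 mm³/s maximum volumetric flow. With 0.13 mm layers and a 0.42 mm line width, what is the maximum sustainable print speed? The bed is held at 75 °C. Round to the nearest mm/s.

Bead cross-section = 0.13 × 0.42, so 0.0546 mm².
Max speed = 29.1 / 0.0546 = 532.97 ≈ 533 mm/s.

533 mm/s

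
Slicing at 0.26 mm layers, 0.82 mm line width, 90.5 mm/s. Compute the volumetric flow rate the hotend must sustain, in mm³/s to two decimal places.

19.29

A: 0.26 × 0.82 → 0.2132 mm².
Q = v·A = 90.5 × 0.2132 = 19.29 mm³/s.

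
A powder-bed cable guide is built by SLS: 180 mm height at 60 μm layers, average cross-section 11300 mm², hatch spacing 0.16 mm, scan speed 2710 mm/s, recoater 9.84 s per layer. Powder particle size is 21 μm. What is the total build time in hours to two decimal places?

Layers = ⌈180/0.06⌉ = 3000.
Scan path per layer = 11300 / 0.16, so 70625 mm.
Laser time per layer: 70625 / 2710 → 26.0609 s.
Layer cycle = 26.0609 + 9.84, so 35.9009 s.
Build time = 3000 × 35.9009 = 107702.7 s = 29.92 hours.

29.92 hours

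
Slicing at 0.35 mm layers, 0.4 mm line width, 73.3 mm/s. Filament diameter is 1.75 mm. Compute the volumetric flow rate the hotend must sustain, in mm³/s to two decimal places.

Extrusion cross-section = 0.35 × 0.4, so 0.14 mm².
Q = v·A = 73.3 × 0.14 = 10.26 mm³/s.

10.26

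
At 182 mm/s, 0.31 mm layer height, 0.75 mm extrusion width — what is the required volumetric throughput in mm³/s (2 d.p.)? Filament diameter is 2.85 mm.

Bead cross-section = 0.31 × 0.75 = 0.2325 mm².
Volumetric flow = 182 × 0.2325 = 42.32 mm³/s.

42.32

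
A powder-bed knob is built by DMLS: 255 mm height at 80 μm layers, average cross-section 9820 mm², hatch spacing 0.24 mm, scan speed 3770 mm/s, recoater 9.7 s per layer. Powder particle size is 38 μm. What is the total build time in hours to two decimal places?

18.20 hours

Layer count = ceil(255 / 0.08) = 3188.
Per-layer scan distance = 9820 / 0.24, so 40916.7 mm.
Laser time per layer = 40916.7 / 3770, so 10.8532 s.
Layer cycle: 10.8532 + 9.7 → 20.5532 s.
3188 layers × 20.5532 s/layer = 65523.6016 s, i.e. 18.20 hours.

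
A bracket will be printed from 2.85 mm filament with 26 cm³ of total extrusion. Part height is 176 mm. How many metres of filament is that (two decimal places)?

4.08 m

Filament cross-section = π × (2.85/2)² = 6.3794 mm².
Length = 26 cm³ / 6.3794 mm² = 26000 / 6.3794 = 4075.62 mm = 4.08 m.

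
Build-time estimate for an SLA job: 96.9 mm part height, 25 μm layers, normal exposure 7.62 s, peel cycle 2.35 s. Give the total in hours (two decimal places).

Layer count = ceil(96.9 / 0.025) = 3876.
Cycle time = 7.62 + 2.35, so 9.97 s.
Build time: 3876 × 9.97 s = 38643.72 s, i.e. 10.73 hours.

10.73 hours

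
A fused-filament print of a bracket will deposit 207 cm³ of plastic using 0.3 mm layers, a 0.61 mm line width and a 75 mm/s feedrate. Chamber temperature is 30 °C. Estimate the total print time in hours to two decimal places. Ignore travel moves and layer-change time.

Line area = 0.3 × 0.61, so 0.183 mm².
Path length: 207000 mm³ / 0.183 mm² → 1131147.5 mm.
Time extruding = 1131147.5 / 75, so 15082 s.
Converting: 15082 s = 4.19 hours.

4.19 hours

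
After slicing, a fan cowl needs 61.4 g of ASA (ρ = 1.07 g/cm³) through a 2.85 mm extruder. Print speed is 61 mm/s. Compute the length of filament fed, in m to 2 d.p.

Extruded volume: 61.4/1.07 = 57.3832 cm³ (57383.2 mm³).
A = π r² = π × 1.425² = 6.3794 mm².
L = V/A = 57383.2/6.3794 = 8995.08 mm → 9.00 m.

9.00 m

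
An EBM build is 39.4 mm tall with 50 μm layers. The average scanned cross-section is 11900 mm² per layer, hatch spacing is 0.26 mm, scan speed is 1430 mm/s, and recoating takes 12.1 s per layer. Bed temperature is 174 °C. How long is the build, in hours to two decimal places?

Number of layers: 39.4 / 0.05 → 788 (rounded up).
Per-layer scan distance = 11900 / 0.26, so 45769.2 mm.
Scan time per layer: 45769.2 / 1430 → 32.0064 s.
Per-layer time: 32.0064 + 12.1 → 44.1064 s.
Build time = 788 × 44.1064 = 34755.8432 s = 9.65 hours.

9.65 hours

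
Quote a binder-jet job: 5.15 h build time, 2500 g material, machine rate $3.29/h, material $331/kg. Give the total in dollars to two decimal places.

$844.44

Machine cost: 3.29 × 5.15 → $16.9435.
Material charge: 331 × 2500/1000 → $827.50.
Job cost: 16.9435 + 827.50 = 844.4435 ≈ $844.44.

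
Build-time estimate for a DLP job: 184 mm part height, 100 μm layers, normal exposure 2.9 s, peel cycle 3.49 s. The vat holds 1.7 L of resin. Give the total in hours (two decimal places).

3.27 hours

Layers = ⌈184/0.1⌉ = 1840.
Per-layer time = 2.9 + 3.49 = 6.39 s.
Build time: 1840 × 6.39 s = 11757.6 s, i.e. 3.27 hours.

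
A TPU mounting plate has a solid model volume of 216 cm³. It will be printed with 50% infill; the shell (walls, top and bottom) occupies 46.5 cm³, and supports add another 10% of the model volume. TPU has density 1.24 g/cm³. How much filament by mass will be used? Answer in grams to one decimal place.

Volume inside the shell = 216 − 46.5 = 169.5 cm³.
Infill deposited: 0.50 × 169.5 → 84.75 cm³.
Support = 0.10 × 216, so 21.6 cm³.
Total printed volume = 46.5 + 84.75 + 21.6, so 152.85 cm³.
Mass: 152.85 × 1.24 → 189.534 g.

189.5 g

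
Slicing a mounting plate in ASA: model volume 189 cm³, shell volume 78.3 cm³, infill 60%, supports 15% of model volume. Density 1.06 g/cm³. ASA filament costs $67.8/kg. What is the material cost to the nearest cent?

$12.44

Interior volume = 189 − 78.3 = 110.7 cm³.
Infill volume = 0.60 × 110.7 = 66.42 cm³.
Support = 0.15 × 189 = 28.35 cm³.
Total printed volume = 78.3 + 66.42 + 28.35, so 173.07 cm³.
Mass: 173.07 × 1.06 → 183.4542 g.
Cost = 183.4542 g / 1000 × $67.8/kg = $12.44.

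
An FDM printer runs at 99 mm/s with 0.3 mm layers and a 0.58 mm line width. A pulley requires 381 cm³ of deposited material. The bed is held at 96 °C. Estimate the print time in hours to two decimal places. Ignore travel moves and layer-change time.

6.14 hours

Extrusion cross-section: 0.3 × 0.58 → 0.174 mm².
Toolpath length = 381 cm³ / 0.174 mm² = 381000 / 0.174 = 2189655.2 mm.
Time extruding: 2189655.2 / 99 → 22117.7 s.
Converting: 22117.7 s = 6.14 hours.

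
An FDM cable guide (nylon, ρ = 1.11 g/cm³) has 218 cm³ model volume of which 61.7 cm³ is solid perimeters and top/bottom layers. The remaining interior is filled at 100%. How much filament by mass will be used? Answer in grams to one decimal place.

Infill region = 218 − 61.7 = 156.3 cm³.
Deposited infill = 1.00 × 156.3, so 156.3 cm³.
Total printed volume = 61.7 + 156.3 = 218 cm³.
Mass = 218 × 1.11, so 241.98 g.

242.0 g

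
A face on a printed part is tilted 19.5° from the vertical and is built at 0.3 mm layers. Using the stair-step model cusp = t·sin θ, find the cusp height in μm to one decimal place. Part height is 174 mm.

sin(19.5°) = 0.3338, so cusp = 0.3 × 0.3338 = 0.10014 mm → 100.1 μm.

100.1 μm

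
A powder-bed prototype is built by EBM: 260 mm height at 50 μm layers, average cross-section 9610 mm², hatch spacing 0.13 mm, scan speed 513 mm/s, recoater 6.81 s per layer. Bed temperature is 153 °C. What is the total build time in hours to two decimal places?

217.98 hours

Layer count = ceil(260 / 0.05) = 5200.
Scan path per layer = 9610 / 0.13 = 73923.1 mm.
Scan time per layer: 73923.1 / 513 → 144.0996 s.
Time per layer: 144.0996 + 6.81 → 150.9096 s.
Total: 5200 × 150.9096 s = 784729.92 s → 217.98 hours.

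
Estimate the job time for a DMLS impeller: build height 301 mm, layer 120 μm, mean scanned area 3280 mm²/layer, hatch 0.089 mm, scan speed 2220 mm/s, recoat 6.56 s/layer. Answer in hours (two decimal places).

16.14 hours

Layers = ⌈301/0.12⌉ = 2509.
Per-layer scan distance: 3280 / 0.089 → 36853.9 mm.
Scan time per layer = 36853.9 / 2220, so 16.6009 s.
Time per layer = 16.6009 + 6.56, so 23.1609 s.
Total: 2509 × 23.1609 s = 58110.6981 s → 16.14 hours.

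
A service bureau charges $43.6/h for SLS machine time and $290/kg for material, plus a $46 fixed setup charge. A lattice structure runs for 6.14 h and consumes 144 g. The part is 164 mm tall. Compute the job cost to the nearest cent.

$355.46

Machine-time cost = 43.6 × 6.14 = $267.704.
Feedstock cost = 290 × 144/1000 = $41.76.
Adding setup: 267.704 + 41.76 + 46 → 355.464 ≈ $355.46.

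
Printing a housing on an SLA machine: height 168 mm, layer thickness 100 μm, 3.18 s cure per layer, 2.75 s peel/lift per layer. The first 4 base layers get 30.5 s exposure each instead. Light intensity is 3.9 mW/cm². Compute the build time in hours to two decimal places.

Layer count = ceil(168 / 0.1) = 1680.
Base layers = 4 × (30.5 + 2.75), so 133 s.
Remaining layers = 1676 × (3.18 + 2.75) = 9938.68 s.
Sum: 133 + 9938.68 = 10071.68 s → 2.80 hours.

2.80 hours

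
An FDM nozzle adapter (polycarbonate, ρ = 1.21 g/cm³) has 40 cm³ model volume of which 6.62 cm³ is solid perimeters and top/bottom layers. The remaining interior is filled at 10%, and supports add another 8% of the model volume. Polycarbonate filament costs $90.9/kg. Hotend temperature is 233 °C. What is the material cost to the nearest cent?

$1.45

Volume inside the shell = 40 − 6.62 = 33.38 cm³.
Infill volume = 0.10 × 33.38, so 3.338 cm³.
Support = 0.08 × 40, so 3.2 cm³.
Total extruded: 6.62 + 3.338 + 3.2 → 13.158 cm³.
Mass: 13.158 × 1.21 → 15.92118 g.
Cost = 15.92118 g / 1000 × $90.9/kg = $1.45.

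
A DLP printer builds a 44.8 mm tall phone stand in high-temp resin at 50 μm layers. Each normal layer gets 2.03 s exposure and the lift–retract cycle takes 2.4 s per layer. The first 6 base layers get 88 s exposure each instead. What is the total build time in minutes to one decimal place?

Number of layers: 44.8 / 0.05 → 896 (rounded up).
Burn-in layers = 6 × (88 + 2.4), so 542.4 s.
Regular layers = 890 × (2.03 + 2.4) = 3942.7 s.
Total = 542.4 + 3942.7 = 4485.1 s = 74.8 minutes.

74.8 minutes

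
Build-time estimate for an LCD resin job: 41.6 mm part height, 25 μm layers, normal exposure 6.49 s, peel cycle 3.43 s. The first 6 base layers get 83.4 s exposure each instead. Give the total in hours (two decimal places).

4.71 hours

Number of layers: 41.6 / 0.025 → 1664 (rounded up).
Bottom layers = 6 × (83.4 + 3.43) = 520.98 s.
Remaining layers = 1658 × (6.49 + 3.43), so 16447.36 s.
Sum: 520.98 + 16447.36 = 16968.34 s → 4.71 hours.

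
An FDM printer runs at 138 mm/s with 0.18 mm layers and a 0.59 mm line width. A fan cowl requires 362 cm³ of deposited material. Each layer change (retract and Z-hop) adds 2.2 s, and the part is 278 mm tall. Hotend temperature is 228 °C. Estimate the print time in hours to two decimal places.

7.81 hours

Extrusion cross-section = 0.18 × 0.59 = 0.1062 mm².
Path length: 362000 mm³ / 0.1062 mm² → 3408662.9 mm.
Print-move time = 3408662.9 / 138 = 24700.5 s.
Number of layers: 278 / 0.18 → 1545 (rounded up).
Layer-change overhead: 1545 × 2.2 → 3399 s.
Altogether 24700.5 + 3399 = 28099.5 s, i.e. 7.81 hours.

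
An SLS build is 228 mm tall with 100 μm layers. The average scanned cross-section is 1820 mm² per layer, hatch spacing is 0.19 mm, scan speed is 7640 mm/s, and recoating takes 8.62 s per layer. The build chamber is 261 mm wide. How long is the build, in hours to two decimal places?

6.25 hours

Layers = ⌈228/0.1⌉ = 2280.
Per-layer scan distance = 1820 / 0.19 = 9578.9 mm.
Laser time per layer = 9578.9 / 7640, so 1.2538 s.
Time per layer = 1.2538 + 8.62 = 9.8738 s.
Total: 2280 × 9.8738 s = 22512.264 s → 6.25 hours.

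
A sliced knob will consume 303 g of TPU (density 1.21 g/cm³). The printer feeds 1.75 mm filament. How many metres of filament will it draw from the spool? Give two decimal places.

Volume = 303 g / 1.21 g·cm⁻³ = 250.4132 cm³ = 250413.2 mm³.
A = π r² = π × 0.875² = 2.4053 mm².
L = V/A = 250413.2/2.4053 = 104108.93 mm → 104.11 m.

104.11 m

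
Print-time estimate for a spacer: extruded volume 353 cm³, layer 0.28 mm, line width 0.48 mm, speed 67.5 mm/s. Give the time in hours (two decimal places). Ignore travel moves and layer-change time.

10.81 hours

Bead cross-section = 0.28 × 0.48, so 0.1344 mm².
Path length: 353000 mm³ / 0.1344 mm² → 2626488.1 mm.
Extrusion time: 2626488.1 / 67.5 → 38910.9 s.
That's 38910.9 s → 10.81 hours.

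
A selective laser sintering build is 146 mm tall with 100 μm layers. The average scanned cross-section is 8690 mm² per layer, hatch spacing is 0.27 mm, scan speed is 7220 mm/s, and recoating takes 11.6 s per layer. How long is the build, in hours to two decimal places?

6.51 hours

Number of layers: 146 / 0.1 → 1460 (rounded up).
Hatch length per layer = 8690 / 0.27, so 32185.2 mm.
Laser time per layer = 32185.2 / 7220, so 4.4578 s.
Time per layer: 4.4578 + 11.6 → 16.0578 s.
Build time = 1460 × 16.0578 = 23444.388 s = 6.51 hours.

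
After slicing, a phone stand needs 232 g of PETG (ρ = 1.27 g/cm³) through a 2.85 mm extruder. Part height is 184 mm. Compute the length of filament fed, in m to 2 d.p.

28.64 m

Volume = 232 g / 1.27 g·cm⁻³ = 182.6772 cm³ = 182677.2 mm³.
Cross-section of 2.85 mm filament: π·(2.85/2)² = 6.3794 mm².
L = V/A = 182677.2/6.3794 = 28635.48 mm → 28.64 m.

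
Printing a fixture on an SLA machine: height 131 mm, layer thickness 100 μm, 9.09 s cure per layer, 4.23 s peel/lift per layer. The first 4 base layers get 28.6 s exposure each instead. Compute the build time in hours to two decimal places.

4.87 hours

Layers = ⌈131/0.1⌉ = 1310.
Bottom layers = 4 × (28.6 + 4.23), so 131.32 s.
Remaining layers = 1306 × (9.09 + 4.23) = 17395.92 s.
Total = 131.32 + 17395.92 = 17527.24 s = 4.87 hours.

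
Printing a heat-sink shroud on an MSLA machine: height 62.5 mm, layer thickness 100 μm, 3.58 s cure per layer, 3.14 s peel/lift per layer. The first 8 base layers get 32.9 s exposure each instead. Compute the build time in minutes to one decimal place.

Layer count = ceil(62.5 / 0.1) = 625.
Burn-in layers = 8 × (32.9 + 3.14), so 288.32 s.
Normal layers = 617 × (3.58 + 3.14) = 4146.24 s.
Total = 288.32 + 4146.24 = 4434.56 s = 73.9 minutes.

73.9 minutes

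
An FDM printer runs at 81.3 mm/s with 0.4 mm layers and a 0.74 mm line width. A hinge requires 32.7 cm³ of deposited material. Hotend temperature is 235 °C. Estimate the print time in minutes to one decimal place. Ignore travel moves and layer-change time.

22.6 minutes

Extrusion cross-section: 0.4 × 0.74 → 0.296 mm².
Toolpath length = 32.7 cm³ / 0.296 mm² = 32700 / 0.296 = 110473 mm.
Extrusion time = 110473 / 81.3, so 1358.8 s.
In the requested units: 1358.8 s = 22.6 minutes.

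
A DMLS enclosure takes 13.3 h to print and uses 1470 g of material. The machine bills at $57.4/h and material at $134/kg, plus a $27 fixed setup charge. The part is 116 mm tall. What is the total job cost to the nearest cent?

Machine cost = 57.4 × 13.3, so $763.42.
Material cost = 134 × 1470/1000, so $196.98.
Total = 763.42 + 196.98 + 27 = $987.40.

$987.40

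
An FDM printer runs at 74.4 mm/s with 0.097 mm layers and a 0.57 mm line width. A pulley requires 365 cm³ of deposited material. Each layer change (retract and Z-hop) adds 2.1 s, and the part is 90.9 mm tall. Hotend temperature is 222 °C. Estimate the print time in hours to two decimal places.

25.19 hours

Bead cross-section = 0.097 × 0.57 = 0.05529 mm².
Path length: 365000 mm³ / 0.05529 mm² → 6601555.4 mm.
Extrusion time: 6601555.4 / 74.4 → 88730.6 s.
Layers = ⌈90.9/0.097⌉ = 938.
Non-print overhead = 938 × 2.1, so 1969.8 s.
Altogether 88730.6 + 1969.8 = 90700.4 s, i.e. 25.19 hours.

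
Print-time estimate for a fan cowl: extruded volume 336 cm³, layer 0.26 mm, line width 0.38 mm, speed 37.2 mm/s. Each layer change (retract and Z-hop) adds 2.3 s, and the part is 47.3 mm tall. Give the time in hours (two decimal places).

25.51 hours

Line area = 0.26 × 0.38, so 0.0988 mm².
Path length: 336000 mm³ / 0.0988 mm² → 3400809.7 mm.
Time extruding = 3400809.7 / 37.2, so 91419.6 s.
Layer count = ceil(47.3 / 0.26) = 182.
Non-print overhead = 182 × 2.3 = 418.6 s.
Total = 91419.6 + 418.6 = 91838.2 s = 25.51 hours.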